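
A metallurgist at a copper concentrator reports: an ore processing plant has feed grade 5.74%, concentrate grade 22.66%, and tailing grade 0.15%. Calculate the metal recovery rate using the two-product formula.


98.0357%

Using the two-product formula:
R = 100 * c * (f - t) / (f * (c - t))
Numerator = 100 * 22.66 * (5.74 - 0.15)
= 100 * 22.66 * 5.59
= 12666.94
Denominator = 5.74 * (22.66 - 0.15)
= 5.74 * 22.51
= 129.2074
R = 12666.94 / 129.2074
= 98.0357%


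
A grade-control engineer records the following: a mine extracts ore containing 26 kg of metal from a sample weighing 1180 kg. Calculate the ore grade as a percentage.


2.2034%

Ore grade = (metal mass / ore mass) * 100
= (26 / 1180) * 100
= 0.02203389831 * 100
= 2.2034%


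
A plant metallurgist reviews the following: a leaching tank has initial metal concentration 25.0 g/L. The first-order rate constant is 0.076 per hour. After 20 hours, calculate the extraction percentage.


78.1288%

Compute the exponent:
-k * t = -0.076 * 20 = -1.52
Remaining concentration:
C = 25.0 * exp(-1.52)
= 25.0 * 0.218711887
= 5.467797174 g/L
Extracted = 25.0 - 5.467797174 = 19.53220283 g/L
Extraction % = 19.53220283 / 25.0 * 100
= 78.1288%


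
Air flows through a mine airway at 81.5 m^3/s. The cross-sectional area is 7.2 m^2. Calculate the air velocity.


Velocity = flow rate / cross-sectional area
= 81.5 / 7.2
= 11.3194 m/s

11.3194 m/s


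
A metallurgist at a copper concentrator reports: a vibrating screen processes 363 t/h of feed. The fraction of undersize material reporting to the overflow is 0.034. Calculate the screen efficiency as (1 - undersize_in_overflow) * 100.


Screen efficiency = (1 - fraction of undersize in overflow) * 100
= (1 - 0.034) * 100
= 0.966 * 100
= 96.6%

96.6%


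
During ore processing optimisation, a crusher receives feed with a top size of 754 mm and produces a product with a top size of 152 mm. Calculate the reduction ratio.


Reduction ratio = feed size / product size
= 754 / 152
= 4.9605

4.9605


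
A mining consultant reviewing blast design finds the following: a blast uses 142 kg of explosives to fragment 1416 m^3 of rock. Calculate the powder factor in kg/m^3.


Powder factor = explosive mass / rock volume
= 142 / 1416
= 0.1003 kg/m^3

0.1003 kg/m^3


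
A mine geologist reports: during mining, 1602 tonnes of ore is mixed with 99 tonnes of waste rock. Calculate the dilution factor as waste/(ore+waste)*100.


Total material = ore + waste
= 1602 + 99 = 1701 tonnes
Dilution = waste / total * 100
= 99 / 1701 * 100
= 0.0582010582 * 100
= 5.8201%

5.8201%


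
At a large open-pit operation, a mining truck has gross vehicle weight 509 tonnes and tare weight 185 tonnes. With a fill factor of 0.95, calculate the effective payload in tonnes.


307.8 tonnes

Maximum payload = gross - tare
= 509 - 185 = 324 tonnes
Effective payload = max payload * fill factor
= 324 * 0.95
= 307.8 tonnes


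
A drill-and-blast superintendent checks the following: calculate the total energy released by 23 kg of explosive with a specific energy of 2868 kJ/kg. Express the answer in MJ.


65.964 MJ

Energy = mass * specific_energy / 1000
= 23 * 2868 / 1000
= 65964 / 1000
= 65.964 MJ


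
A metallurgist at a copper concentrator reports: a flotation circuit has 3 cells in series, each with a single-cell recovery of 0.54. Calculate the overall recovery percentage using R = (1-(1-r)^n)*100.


90.2664%

Complement of single-cell recovery:
1 - r = 1 - 0.54 = 0.46
Raise to power n:
(1 - r)^3 = 0.46^3 = 0.097336
Overall recovery:
R = (1 - 0.097336) * 100
= 90.2664%


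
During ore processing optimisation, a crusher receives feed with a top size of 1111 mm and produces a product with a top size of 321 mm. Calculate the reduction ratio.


Reduction ratio = feed size / product size
= 1111 / 321
= 3.4611

3.4611


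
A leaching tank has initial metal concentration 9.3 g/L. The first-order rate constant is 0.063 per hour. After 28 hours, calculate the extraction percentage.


82.8642%

Compute the exponent:
-k * t = -0.063 * 28 = -1.764
Remaining concentration:
C = 9.3 * exp(-1.764)
= 9.3 * 0.1713580589
= 1.593629948 g/L
Extracted = 9.3 - 1.593629948 = 7.706370052 g/L
Extraction % = 7.706370052 / 9.3 * 100
= 82.8642%


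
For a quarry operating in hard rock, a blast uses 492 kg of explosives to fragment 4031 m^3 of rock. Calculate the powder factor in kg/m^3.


Powder factor = explosive mass / rock volume
= 492 / 4031
= 0.1221 kg/m^3

0.1221 kg/m^3


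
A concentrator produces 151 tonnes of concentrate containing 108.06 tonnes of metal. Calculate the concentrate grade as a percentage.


71.5629%

Grade = (metal in concentrate / concentrate mass) * 100
= (108.06 / 151) * 100
= 0.7156291391 * 100
= 71.5629%


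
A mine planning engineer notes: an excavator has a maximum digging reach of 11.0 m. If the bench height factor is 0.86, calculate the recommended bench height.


Bench height = reach * factor
= 11.0 * 0.86
= 9.46 m

9.46 m


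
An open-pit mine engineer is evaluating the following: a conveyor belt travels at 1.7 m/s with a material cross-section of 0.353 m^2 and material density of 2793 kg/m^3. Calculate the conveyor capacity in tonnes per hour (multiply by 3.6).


6033.8855 t/h

Volumetric flow = speed * area
= 1.7 * 0.353 = 0.6001 m^3/s
Mass flow = volumetric * density
= 0.6001 * 2793 = 1676.0793 kg/s
Convert to t/h: multiply by 3.6
Capacity = 1676.0793 * 3.6
= 6033.8855 t/h


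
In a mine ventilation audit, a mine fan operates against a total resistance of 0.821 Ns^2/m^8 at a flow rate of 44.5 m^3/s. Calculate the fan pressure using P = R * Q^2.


Compute Q^2:
Q^2 = 44.5^2 = 1980.25
Compute pressure:
P = R * Q^2 = 0.821 * 1980.25
= 1625.7853 Pa

1625.7853 Pa


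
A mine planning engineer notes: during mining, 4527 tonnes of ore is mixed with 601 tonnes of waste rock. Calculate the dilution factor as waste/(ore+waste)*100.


Total material = ore + waste
= 4527 + 601 = 5128 tonnes
Dilution = waste / total * 100
= 601 / 5128 * 100
= 0.117199688 * 100
= 11.72%

11.72%


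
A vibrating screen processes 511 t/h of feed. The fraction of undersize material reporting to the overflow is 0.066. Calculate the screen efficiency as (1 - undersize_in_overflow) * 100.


93.4%

Screen efficiency = (1 - fraction of undersize in overflow) * 100
= (1 - 0.066) * 100
= 0.934 * 100
= 93.4%


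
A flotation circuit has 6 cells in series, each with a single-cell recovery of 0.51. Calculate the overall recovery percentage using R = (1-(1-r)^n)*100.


Complement of single-cell recovery:
1 - r = 1 - 0.51 = 0.49
Raise to power n:
(1 - r)^6 = 0.49^6 = 0.0138412872
Overall recovery:
R = (1 - 0.0138412872) * 100
= 98.6159%

98.6159%


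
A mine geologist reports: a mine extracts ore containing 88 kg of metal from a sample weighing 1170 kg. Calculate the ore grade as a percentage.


Ore grade = (metal mass / ore mass) * 100
= (88 / 1170) * 100
= 0.07521367521 * 100
= 7.5214%

7.5214%


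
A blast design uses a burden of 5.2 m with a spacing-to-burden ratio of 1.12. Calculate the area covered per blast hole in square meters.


30.2848 m^2

First, find the spacing:
Spacing = burden * ratio = 5.2 * 1.12
= 5.824 m
Then, calculate the area:
Area = burden * spacing = 5.2 * 5.824
= 30.2848 m^2


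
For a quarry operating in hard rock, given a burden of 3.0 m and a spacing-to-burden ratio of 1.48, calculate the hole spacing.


Spacing = burden * ratio
= 3.0 * 1.48
= 4.44 m

4.44 m


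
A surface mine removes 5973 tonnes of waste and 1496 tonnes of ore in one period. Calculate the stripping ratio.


3.9926

Stripping ratio = waste tonnage / ore tonnage
= 5973 / 1496
= 3.9926


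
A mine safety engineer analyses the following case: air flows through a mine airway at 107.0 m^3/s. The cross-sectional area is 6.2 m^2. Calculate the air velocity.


Velocity = flow rate / cross-sectional area
= 107.0 / 6.2
= 17.2581 m/s

17.2581 m/s


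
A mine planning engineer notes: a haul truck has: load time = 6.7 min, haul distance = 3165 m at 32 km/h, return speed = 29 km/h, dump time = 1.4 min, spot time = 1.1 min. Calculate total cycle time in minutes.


21.6827 min

Convert haul speed to m/min: 32 * 1000/60 = 533.3333333 m/min
Haul time = 3165 / 533.3333333 = 5.934375 min
Convert return speed to m/min: 29 * 1000/60 = 483.3333333 m/min
Return time = 3165 / 483.3333333 = 6.548275862 min
Total cycle time:
= 6.7 + 5.934375 + 1.4 + 6.548275862 + 1.1
= 21.6827 min


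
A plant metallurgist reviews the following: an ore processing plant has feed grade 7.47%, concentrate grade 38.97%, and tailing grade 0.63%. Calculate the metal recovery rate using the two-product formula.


93.0709%

Using the two-product formula:
R = 100 * c * (f - t) / (f * (c - t))
Numerator = 100 * 38.97 * (7.47 - 0.63)
= 100 * 38.97 * 6.84
= 26655.48
Denominator = 7.47 * (38.97 - 0.63)
= 7.47 * 38.34
= 286.3998
R = 26655.48 / 286.3998
= 93.0709%


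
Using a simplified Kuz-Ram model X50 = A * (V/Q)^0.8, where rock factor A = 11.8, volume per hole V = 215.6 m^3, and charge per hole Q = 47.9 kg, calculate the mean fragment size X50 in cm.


Compute V/Q:
V/Q = 215.6 / 47.9 = 4.501043841
Raise to the power 0.8:
(V/Q)^0.8 = 4.501043841^0.8 = 3.331582671
Multiply by A:
X50 = 11.8 * 3.331582671
= 39.3127 cm

39.3127 cm


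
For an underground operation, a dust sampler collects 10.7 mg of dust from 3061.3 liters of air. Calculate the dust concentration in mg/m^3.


Convert liters to m^3: 1 m^3 = 1000 L
Concentration = mass / volume * 1000
= 10.7 / 3061.3 * 1000
= 0.003495247117 * 1000
= 3.4952 mg/m^3

3.4952 mg/m^3


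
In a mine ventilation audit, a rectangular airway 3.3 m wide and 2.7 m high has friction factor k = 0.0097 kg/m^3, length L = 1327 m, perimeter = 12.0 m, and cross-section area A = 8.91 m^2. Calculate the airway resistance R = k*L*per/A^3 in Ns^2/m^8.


Compute the numerator:
k * L * per = 0.0097 * 1327 * 12.0
= 154.4628
Compute the denominator:
A^3 = 8.91^3 = 707.347971
Resistance:
R = 154.4628 / 707.347971
= 0.2184 Ns^2/m^8

0.2184 Ns^2/m^8


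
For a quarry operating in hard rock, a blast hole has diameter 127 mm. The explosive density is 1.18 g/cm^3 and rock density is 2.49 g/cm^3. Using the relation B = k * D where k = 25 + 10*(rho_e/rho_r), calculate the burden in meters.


First, compute k:
rho_e / rho_r = 1.18 / 2.49 = 0.4738955823
k = 25 + 10 * 0.4738955823 = 29.73895582
Then, compute burden:
B = k * D / 1000 = 29.73895582 * 127 / 1000
= 3776.84739 / 1000
= 3.7768 m

3.7768 m


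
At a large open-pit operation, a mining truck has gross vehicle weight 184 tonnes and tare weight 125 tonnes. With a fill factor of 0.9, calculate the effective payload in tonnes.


53.1 tonnes

Maximum payload = gross - tare
= 184 - 125 = 59 tonnes
Effective payload = max payload * fill factor
= 59 * 0.9
= 53.1 tonnes


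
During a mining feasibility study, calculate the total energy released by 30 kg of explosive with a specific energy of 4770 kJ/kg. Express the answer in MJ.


Energy = mass * specific_energy / 1000
= 30 * 4770 / 1000
= 143100 / 1000
= 143.1 MJ

143.1 MJ


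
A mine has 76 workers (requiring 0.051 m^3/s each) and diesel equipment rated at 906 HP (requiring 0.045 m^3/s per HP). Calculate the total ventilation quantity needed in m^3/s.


Airflow for workers:
Q_people = 76 * 0.051 = 3.876 m^3/s
Airflow for diesel equipment:
Q_diesel = 906 * 0.045 = 40.77 m^3/s
Total ventilation:
Q_total = 3.876 + 40.77
= 44.646 m^3/s

44.646 m^3/s


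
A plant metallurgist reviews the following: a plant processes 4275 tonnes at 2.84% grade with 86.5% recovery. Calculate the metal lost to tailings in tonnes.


Total metal in feed:
= 4275 * 2.84 / 100 = 121.41 tonnes
Metal recovered:
= 121.41 * 86.5 / 100 = 105.01965 tonnes
Metal lost to tailings:
= 121.41 - 105.01965
= 16.3904 tonnes

16.3904 tonnes


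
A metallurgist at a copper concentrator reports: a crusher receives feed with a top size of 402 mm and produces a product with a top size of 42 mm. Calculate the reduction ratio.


Reduction ratio = feed size / product size
= 402 / 42
= 9.5714

9.5714


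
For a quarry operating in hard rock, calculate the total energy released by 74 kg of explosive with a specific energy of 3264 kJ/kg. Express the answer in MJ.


241.536 MJ

Energy = mass * specific_energy / 1000
= 74 * 3264 / 1000
= 241536 / 1000
= 241.536 MJ


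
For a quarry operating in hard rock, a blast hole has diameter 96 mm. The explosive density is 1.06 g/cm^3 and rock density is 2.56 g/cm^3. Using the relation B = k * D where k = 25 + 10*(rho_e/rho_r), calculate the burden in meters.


First, compute k:
rho_e / rho_r = 1.06 / 2.56 = 0.4140625
k = 25 + 10 * 0.4140625 = 29.140625
Then, compute burden:
B = k * D / 1000 = 29.140625 * 96 / 1000
= 2797.5 / 1000
= 2.7975 m

2.7975 m


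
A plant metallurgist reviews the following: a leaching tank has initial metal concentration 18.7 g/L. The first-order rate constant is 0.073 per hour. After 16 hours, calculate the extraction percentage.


Compute the exponent:
-k * t = -0.073 * 16 = -1.168
Remaining concentration:
C = 18.7 * exp(-1.168)
= 18.7 * 0.3109882963
= 5.815481141 g/L
Extracted = 18.7 - 5.815481141 = 12.88451886 g/L
Extraction % = 12.88451886 / 18.7 * 100
= 68.9012%

68.9012%


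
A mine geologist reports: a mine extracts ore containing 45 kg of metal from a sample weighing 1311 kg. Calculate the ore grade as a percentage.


Ore grade = (metal mass / ore mass) * 100
= (45 / 1311) * 100
= 0.03432494279 * 100
= 3.4325%

3.4325%


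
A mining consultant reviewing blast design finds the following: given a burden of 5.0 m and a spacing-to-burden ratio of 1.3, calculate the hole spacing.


Spacing = burden * ratio
= 5.0 * 1.3
= 6.5 m

6.5 m


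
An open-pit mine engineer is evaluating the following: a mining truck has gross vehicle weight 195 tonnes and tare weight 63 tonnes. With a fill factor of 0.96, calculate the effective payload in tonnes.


Maximum payload = gross - tare
= 195 - 63 = 132 tonnes
Effective payload = max payload * fill factor
= 132 * 0.96
= 126.72 tonnes

126.72 tonnes


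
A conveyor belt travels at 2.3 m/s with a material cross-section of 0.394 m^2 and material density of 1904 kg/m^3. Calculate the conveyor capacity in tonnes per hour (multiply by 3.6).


Volumetric flow = speed * area
= 2.3 * 0.394 = 0.9062 m^3/s
Mass flow = volumetric * density
= 0.9062 * 1904 = 1725.4048 kg/s
Convert to t/h: multiply by 3.6
Capacity = 1725.4048 * 3.6
= 6211.4573 t/h

6211.4573 t/h


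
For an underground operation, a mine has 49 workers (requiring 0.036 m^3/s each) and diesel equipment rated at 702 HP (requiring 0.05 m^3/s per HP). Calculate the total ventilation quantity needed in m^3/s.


Airflow for workers:
Q_people = 49 * 0.036 = 1.764 m^3/s
Airflow for diesel equipment:
Q_diesel = 702 * 0.05 = 35.1 m^3/s
Total ventilation:
Q_total = 1.764 + 35.1
= 36.864 m^3/s

36.864 m^3/s


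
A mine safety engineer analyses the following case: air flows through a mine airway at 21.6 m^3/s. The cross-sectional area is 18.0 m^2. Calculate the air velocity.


1.2 m/s

Velocity = flow rate / cross-sectional area
= 21.6 / 18.0
= 1.2 m/s


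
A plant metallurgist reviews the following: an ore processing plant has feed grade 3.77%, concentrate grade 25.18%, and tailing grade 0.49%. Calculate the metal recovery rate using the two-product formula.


88.7293%

Using the two-product formula:
R = 100 * c * (f - t) / (f * (c - t))
Numerator = 100 * 25.18 * (3.77 - 0.49)
= 100 * 25.18 * 3.28
= 8259.04
Denominator = 3.77 * (25.18 - 0.49)
= 3.77 * 24.69
= 93.0813
R = 8259.04 / 93.0813
= 88.7293%


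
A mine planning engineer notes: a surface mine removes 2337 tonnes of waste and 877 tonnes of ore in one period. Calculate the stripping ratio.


2.6648

Stripping ratio = waste tonnage / ore tonnage
= 2337 / 877
= 2.6648


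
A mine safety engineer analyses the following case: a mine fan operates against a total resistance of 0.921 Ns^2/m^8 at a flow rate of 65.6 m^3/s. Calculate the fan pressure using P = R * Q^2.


3963.3946 Pa

Compute Q^2:
Q^2 = 65.6^2 = 4303.36
Compute pressure:
P = R * Q^2 = 0.921 * 4303.36
= 3963.3946 Pa


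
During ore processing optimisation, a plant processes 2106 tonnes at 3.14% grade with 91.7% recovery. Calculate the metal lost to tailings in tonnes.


Total metal in feed:
= 2106 * 3.14 / 100 = 66.1284 tonnes
Metal recovered:
= 66.1284 * 91.7 / 100 = 60.6397428 tonnes
Metal lost to tailings:
= 66.1284 - 60.6397428
= 5.4887 tonnes

5.4887 tonnes


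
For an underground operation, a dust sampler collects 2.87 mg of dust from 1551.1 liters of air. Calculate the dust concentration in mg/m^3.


Convert liters to m^3: 1 m^3 = 1000 L
Concentration = mass / volume * 1000
= 2.87 / 1551.1 * 1000
= 0.001850299787 * 1000
= 1.8503 mg/m^3

1.8503 mg/m^3


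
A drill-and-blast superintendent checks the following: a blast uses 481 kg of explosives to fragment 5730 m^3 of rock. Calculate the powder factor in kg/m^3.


0.0839 kg/m^3

Powder factor = explosive mass / rock volume
= 481 / 5730
= 0.0839 kg/m^3


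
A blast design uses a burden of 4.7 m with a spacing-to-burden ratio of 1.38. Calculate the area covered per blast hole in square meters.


30.4842 m^2

First, find the spacing:
Spacing = burden * ratio = 4.7 * 1.38
= 6.486 m
Then, calculate the area:
Area = burden * spacing = 4.7 * 6.486
= 30.4842 m^2


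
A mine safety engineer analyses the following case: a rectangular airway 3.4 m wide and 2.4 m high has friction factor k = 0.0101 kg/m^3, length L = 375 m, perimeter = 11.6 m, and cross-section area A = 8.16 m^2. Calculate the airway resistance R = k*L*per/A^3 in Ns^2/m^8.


0.0809 Ns^2/m^8

Compute the numerator:
k * L * per = 0.0101 * 375 * 11.6
= 43.935
Compute the denominator:
A^3 = 8.16^3 = 543.338496
Resistance:
R = 43.935 / 543.338496
= 0.0809 Ns^2/m^8


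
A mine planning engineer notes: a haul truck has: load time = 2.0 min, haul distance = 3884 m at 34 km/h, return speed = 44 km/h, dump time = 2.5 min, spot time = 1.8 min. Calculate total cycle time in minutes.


18.4505 min

Convert haul speed to m/min: 34 * 1000/60 = 566.6666667 m/min
Haul time = 3884 / 566.6666667 = 6.854117647 min
Convert return speed to m/min: 44 * 1000/60 = 733.3333333 m/min
Return time = 3884 / 733.3333333 = 5.296363636 min
Total cycle time:
= 2.0 + 6.854117647 + 2.5 + 5.296363636 + 1.8
= 18.4505 min


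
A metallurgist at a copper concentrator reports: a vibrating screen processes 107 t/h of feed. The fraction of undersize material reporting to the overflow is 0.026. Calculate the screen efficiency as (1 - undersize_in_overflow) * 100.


Screen efficiency = (1 - fraction of undersize in overflow) * 100
= (1 - 0.026) * 100
= 0.974 * 100
= 97.4%

97.4%


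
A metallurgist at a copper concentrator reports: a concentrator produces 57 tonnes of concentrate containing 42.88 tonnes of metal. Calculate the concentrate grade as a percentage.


Grade = (metal in concentrate / concentrate mass) * 100
= (42.88 / 57) * 100
= 0.7522807018 * 100
= 75.2281%

75.2281%


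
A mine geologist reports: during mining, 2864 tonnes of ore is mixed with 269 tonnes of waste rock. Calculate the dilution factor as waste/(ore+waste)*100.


8.586%

Total material = ore + waste
= 2864 + 269 = 3133 tonnes
Dilution = waste / total * 100
= 269 / 3133 * 100
= 0.08586019789 * 100
= 8.586%


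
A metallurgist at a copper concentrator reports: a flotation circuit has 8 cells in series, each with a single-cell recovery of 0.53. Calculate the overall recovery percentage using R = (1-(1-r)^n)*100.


Complement of single-cell recovery:
1 - r = 1 - 0.53 = 0.47
Raise to power n:
(1 - r)^8 = 0.47^8 = 0.002381128666
Overall recovery:
R = (1 - 0.002381128666) * 100
= 99.7619%

99.7619%


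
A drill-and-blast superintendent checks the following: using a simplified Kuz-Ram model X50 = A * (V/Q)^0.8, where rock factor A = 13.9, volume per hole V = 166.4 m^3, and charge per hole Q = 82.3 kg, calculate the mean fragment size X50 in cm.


Compute V/Q:
V/Q = 166.4 / 82.3 = 2.021871203
Raise to the power 0.8:
(V/Q)^0.8 = 2.021871203^0.8 = 1.756316532
Multiply by A:
X50 = 13.9 * 1.756316532
= 24.4128 cm

24.4128 cm


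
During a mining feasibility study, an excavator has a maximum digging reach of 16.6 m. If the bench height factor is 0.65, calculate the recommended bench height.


10.79 m

Bench height = reach * factor
= 16.6 * 0.65
= 10.79 m


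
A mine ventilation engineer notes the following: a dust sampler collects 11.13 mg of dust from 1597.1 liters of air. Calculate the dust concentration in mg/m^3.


Convert liters to m^3: 1 m^3 = 1000 L
Concentration = mass / volume * 1000
= 11.13 / 1597.1 * 1000
= 0.006968881097 * 1000
= 6.9689 mg/m^3

6.9689 mg/m^3


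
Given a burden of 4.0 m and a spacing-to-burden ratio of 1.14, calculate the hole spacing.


Spacing = burden * ratio
= 4.0 * 1.14
= 4.56 m

4.56 m


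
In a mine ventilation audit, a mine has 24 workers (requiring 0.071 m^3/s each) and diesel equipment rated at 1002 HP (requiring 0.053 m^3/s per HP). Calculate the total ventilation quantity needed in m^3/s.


54.81 m^3/s

Airflow for workers:
Q_people = 24 * 0.071 = 1.704 m^3/s
Airflow for diesel equipment:
Q_diesel = 1002 * 0.053 = 53.106 m^3/s
Total ventilation:
Q_total = 1.704 + 53.106
= 54.81 m^3/s


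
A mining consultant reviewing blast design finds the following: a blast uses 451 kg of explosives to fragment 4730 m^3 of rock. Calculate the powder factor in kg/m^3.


0.0953 kg/m^3

Powder factor = explosive mass / rock volume
= 451 / 4730
= 0.0953 kg/m^3


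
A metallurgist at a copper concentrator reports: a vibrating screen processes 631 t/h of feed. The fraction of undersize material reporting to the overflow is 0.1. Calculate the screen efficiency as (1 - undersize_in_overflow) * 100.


90.0%

Screen efficiency = (1 - fraction of undersize in overflow) * 100
= (1 - 0.1) * 100
= 0.9 * 100
= 90.0%


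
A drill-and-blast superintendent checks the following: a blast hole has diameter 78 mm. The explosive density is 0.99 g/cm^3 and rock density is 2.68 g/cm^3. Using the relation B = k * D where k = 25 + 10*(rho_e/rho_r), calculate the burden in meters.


First, compute k:
rho_e / rho_r = 0.99 / 2.68 = 0.3694029851
k = 25 + 10 * 0.3694029851 = 28.69402985
Then, compute burden:
B = k * D / 1000 = 28.69402985 * 78 / 1000
= 2238.134328 / 1000
= 2.2381 m

2.2381 m


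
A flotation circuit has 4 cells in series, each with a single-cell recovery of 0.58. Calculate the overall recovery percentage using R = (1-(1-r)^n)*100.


96.8883%

Complement of single-cell recovery:
1 - r = 1 - 0.58 = 0.42
Raise to power n:
(1 - r)^4 = 0.42^4 = 0.03111696
Overall recovery:
R = (1 - 0.03111696) * 100
= 96.8883%


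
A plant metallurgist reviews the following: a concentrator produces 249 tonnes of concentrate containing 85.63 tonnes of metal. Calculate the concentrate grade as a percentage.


34.3896%

Grade = (metal in concentrate / concentrate mass) * 100
= (85.63 / 249) * 100
= 0.3438955823 * 100
= 34.3896%


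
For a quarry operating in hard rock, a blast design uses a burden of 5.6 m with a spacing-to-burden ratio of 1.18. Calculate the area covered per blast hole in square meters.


First, find the spacing:
Spacing = burden * ratio = 5.6 * 1.18
= 6.608 m
Then, calculate the area:
Area = burden * spacing = 5.6 * 6.608
= 37.0048 m^2

37.0048 m^2


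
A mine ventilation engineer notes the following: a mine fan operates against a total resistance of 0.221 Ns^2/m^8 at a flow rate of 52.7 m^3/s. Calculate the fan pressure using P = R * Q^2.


Compute Q^2:
Q^2 = 52.7^2 = 2777.29
Compute pressure:
P = R * Q^2 = 0.221 * 2777.29
= 613.7811 Pa

613.7811 Pa


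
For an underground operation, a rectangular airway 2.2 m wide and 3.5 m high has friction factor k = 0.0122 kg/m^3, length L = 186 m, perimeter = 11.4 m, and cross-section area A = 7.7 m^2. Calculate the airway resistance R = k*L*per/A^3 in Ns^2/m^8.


0.0567 Ns^2/m^8

Compute the numerator:
k * L * per = 0.0122 * 186 * 11.4
= 25.86888
Compute the denominator:
A^3 = 7.7^3 = 456.533
Resistance:
R = 25.86888 / 456.533
= 0.0567 Ns^2/m^8


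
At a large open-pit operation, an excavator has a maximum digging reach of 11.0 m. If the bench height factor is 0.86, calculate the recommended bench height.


9.46 m

Bench height = reach * factor
= 11.0 * 0.86
= 9.46 m


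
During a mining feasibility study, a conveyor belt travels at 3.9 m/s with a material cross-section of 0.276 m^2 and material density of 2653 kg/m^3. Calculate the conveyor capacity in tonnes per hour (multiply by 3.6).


Volumetric flow = speed * area
= 3.9 * 0.276 = 1.0764 m^3/s
Mass flow = volumetric * density
= 1.0764 * 2653 = 2855.6892 kg/s
Convert to t/h: multiply by 3.6
Capacity = 2855.6892 * 3.6
= 10280.4811 t/h

10280.4811 t/h


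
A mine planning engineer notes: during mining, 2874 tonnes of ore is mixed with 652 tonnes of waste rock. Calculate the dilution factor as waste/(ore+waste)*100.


Total material = ore + waste
= 2874 + 652 = 3526 tonnes
Dilution = waste / total * 100
= 652 / 3526 * 100
= 0.1849120817 * 100
= 18.4912%

18.4912%


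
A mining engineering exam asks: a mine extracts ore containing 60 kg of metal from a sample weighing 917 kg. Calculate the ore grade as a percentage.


Ore grade = (metal mass / ore mass) * 100
= (60 / 917) * 100
= 0.06543075245 * 100
= 6.5431%

6.5431%


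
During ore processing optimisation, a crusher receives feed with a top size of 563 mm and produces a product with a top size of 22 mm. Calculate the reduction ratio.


Reduction ratio = feed size / product size
= 563 / 22
= 25.5909

25.5909


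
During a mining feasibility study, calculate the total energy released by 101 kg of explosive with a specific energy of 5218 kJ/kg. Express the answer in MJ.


Energy = mass * specific_energy / 1000
= 101 * 5218 / 1000
= 527018 / 1000
= 527.018 MJ

527.018 MJ


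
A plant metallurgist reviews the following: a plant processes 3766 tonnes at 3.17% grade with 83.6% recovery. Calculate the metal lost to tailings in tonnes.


19.5787 tonnes

Total metal in feed:
= 3766 * 3.17 / 100 = 119.3822 tonnes
Metal recovered:
= 119.3822 * 83.6 / 100 = 99.8035192 tonnes
Metal lost to tailings:
= 119.3822 - 99.8035192
= 19.5787 tonnes


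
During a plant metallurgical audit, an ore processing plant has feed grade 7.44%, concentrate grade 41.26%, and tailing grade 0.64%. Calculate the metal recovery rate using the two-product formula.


Using the two-product formula:
R = 100 * c * (f - t) / (f * (c - t))
Numerator = 100 * 41.26 * (7.44 - 0.64)
= 100 * 41.26 * 6.8
= 28056.8
Denominator = 7.44 * (41.26 - 0.64)
= 7.44 * 40.62
= 302.2128
R = 28056.8 / 302.2128
= 92.8379%

92.8379%


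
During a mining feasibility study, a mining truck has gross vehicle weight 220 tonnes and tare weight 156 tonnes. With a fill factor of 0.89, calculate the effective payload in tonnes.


Maximum payload = gross - tare
= 220 - 156 = 64 tonnes
Effective payload = max payload * fill factor
= 64 * 0.89
= 56.96 tonnes

56.96 tonnes


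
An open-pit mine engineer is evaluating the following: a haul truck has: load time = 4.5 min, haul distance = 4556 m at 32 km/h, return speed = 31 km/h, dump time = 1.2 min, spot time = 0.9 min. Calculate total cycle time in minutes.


23.9606 min

Convert haul speed to m/min: 32 * 1000/60 = 533.3333333 m/min
Haul time = 4556 / 533.3333333 = 8.5425 min
Convert return speed to m/min: 31 * 1000/60 = 516.6666667 m/min
Return time = 4556 / 516.6666667 = 8.818064516 min
Total cycle time:
= 4.5 + 8.5425 + 1.2 + 8.818064516 + 0.9
= 23.9606 min


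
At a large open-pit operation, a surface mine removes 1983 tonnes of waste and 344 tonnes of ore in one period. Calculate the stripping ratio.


5.7645

Stripping ratio = waste tonnage / ore tonnage
= 1983 / 344
= 5.7645


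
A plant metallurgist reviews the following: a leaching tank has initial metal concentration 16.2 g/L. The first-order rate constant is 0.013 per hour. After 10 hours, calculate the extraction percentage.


Compute the exponent:
-k * t = -0.013 * 10 = -0.13
Remaining concentration:
C = 16.2 * exp(-0.13)
= 16.2 * 0.8780954309
= 14.22514598 g/L
Extracted = 16.2 - 14.22514598 = 1.974854019 g/L
Extraction % = 1.974854019 / 16.2 * 100
= 12.1905%

12.1905%


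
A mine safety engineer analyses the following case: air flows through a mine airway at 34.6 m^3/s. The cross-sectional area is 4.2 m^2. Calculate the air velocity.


8.2381 m/s

Velocity = flow rate / cross-sectional area
= 34.6 / 4.2
= 8.2381 m/s


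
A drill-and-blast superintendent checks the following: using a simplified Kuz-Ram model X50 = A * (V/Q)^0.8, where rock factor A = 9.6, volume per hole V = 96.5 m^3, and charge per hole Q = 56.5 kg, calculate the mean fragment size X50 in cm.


14.7317 cm

Compute V/Q:
V/Q = 96.5 / 56.5 = 1.707964602
Raise to the power 0.8:
(V/Q)^0.8 = 1.707964602^0.8 = 1.53455724
Multiply by A:
X50 = 9.6 * 1.53455724
= 14.7317 cm


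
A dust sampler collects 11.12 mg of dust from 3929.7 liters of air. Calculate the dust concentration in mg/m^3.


2.8297 mg/m^3

Convert liters to m^3: 1 m^3 = 1000 L
Concentration = mass / volume * 1000
= 11.12 / 3929.7 * 1000
= 0.00282973255 * 1000
= 2.8297 mg/m^3


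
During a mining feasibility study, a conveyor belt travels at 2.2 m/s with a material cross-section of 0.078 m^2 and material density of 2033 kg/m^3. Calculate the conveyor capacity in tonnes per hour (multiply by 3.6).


1255.9061 t/h

Volumetric flow = speed * area
= 2.2 * 0.078 = 0.1716 m^3/s
Mass flow = volumetric * density
= 0.1716 * 2033 = 348.8628 kg/s
Convert to t/h: multiply by 3.6
Capacity = 348.8628 * 3.6
= 1255.9061 t/h


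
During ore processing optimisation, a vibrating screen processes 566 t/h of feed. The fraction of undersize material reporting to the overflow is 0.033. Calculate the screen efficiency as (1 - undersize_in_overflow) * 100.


Screen efficiency = (1 - fraction of undersize in overflow) * 100
= (1 - 0.033) * 100
= 0.967 * 100
= 96.7%

96.7%


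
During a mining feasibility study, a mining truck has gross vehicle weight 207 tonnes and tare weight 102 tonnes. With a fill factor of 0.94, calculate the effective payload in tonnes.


98.7 tonnes

Maximum payload = gross - tare
= 207 - 102 = 105 tonnes
Effective payload = max payload * fill factor
= 105 * 0.94
= 98.7 tonnes


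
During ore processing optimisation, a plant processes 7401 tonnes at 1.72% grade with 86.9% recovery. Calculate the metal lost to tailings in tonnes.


Total metal in feed:
= 7401 * 1.72 / 100 = 127.2972 tonnes
Metal recovered:
= 127.2972 * 86.9 / 100 = 110.6212668 tonnes
Metal lost to tailings:
= 127.2972 - 110.6212668
= 16.6759 tonnes

16.6759 tonnes


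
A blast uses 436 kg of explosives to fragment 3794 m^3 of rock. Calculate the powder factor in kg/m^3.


Powder factor = explosive mass / rock volume
= 436 / 3794
= 0.1149 kg/m^3

0.1149 kg/m^3


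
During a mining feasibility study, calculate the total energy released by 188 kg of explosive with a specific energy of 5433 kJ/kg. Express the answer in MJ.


Energy = mass * specific_energy / 1000
= 188 * 5433 / 1000
= 1021404 / 1000
= 1021.404 MJ

1021.404 MJ


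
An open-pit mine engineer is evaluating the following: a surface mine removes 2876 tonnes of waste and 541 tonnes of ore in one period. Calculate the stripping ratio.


Stripping ratio = waste tonnage / ore tonnage
= 2876 / 541
= 5.3161

5.3161


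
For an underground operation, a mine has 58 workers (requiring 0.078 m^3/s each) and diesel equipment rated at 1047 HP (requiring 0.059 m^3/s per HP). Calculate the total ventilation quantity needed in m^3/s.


66.297 m^3/s

Airflow for workers:
Q_people = 58 * 0.078 = 4.524 m^3/s
Airflow for diesel equipment:
Q_diesel = 1047 * 0.059 = 61.773 m^3/s
Total ventilation:
Q_total = 4.524 + 61.773
= 66.297 m^3/s


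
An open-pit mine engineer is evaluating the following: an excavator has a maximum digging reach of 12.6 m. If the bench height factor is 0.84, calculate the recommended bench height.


Bench height = reach * factor
= 12.6 * 0.84
= 10.584 m

10.584 m


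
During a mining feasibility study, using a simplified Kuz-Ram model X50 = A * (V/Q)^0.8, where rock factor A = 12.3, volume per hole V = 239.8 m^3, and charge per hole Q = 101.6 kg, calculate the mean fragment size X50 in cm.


Compute V/Q:
V/Q = 239.8 / 101.6 = 2.36023622
Raise to the power 0.8:
(V/Q)^0.8 = 2.36023622^0.8 = 1.987761967
Multiply by A:
X50 = 12.3 * 1.987761967
= 24.4495 cm

24.4495 cm


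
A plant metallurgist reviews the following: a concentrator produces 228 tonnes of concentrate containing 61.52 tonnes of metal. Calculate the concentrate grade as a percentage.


26.9825%

Grade = (metal in concentrate / concentrate mass) * 100
= (61.52 / 228) * 100
= 0.2698245614 * 100
= 26.9825%


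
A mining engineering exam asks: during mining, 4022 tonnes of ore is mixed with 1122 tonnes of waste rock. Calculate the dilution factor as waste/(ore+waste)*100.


21.8118%

Total material = ore + waste
= 4022 + 1122 = 5144 tonnes
Dilution = waste / total * 100
= 1122 / 5144 * 100
= 0.218118196 * 100
= 21.8118%


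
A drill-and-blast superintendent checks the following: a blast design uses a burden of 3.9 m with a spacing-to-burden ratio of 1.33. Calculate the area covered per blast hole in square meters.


First, find the spacing:
Spacing = burden * ratio = 3.9 * 1.33
= 5.187 m
Then, calculate the area:
Area = burden * spacing = 3.9 * 5.187
= 20.2293 m^2

20.2293 m^2


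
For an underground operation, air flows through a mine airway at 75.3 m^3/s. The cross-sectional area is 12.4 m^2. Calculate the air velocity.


Velocity = flow rate / cross-sectional area
= 75.3 / 12.4
= 6.0726 m/s

6.0726 m/s


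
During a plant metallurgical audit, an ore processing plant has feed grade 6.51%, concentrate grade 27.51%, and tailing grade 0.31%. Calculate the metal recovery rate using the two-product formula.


96.3235%

Using the two-product formula:
R = 100 * c * (f - t) / (f * (c - t))
Numerator = 100 * 27.51 * (6.51 - 0.31)
= 100 * 27.51 * 6.2
= 17056.2
Denominator = 6.51 * (27.51 - 0.31)
= 6.51 * 27.2
= 177.072
R = 17056.2 / 177.072
= 96.3235%


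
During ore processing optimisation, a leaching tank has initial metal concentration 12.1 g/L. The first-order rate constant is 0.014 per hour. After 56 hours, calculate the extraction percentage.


54.3424%

Compute the exponent:
-k * t = -0.014 * 56 = -0.784
Remaining concentration:
C = 12.1 * exp(-0.784)
= 12.1 * 0.4565760496
= 5.5245702 g/L
Extracted = 12.1 - 5.5245702 = 6.5754298 g/L
Extraction % = 6.5754298 / 12.1 * 100
= 54.3424%


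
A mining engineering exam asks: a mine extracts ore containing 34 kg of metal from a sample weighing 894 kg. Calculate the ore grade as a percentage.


3.8031%

Ore grade = (metal mass / ore mass) * 100
= (34 / 894) * 100
= 0.03803131991 * 100
= 3.8031%


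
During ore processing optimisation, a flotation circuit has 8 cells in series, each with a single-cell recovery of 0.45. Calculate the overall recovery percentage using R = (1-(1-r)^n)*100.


99.1627%

Complement of single-cell recovery:
1 - r = 1 - 0.45 = 0.55
Raise to power n:
(1 - r)^8 = 0.55^8 = 0.008373393789
Overall recovery:
R = (1 - 0.008373393789) * 100
= 99.1627%


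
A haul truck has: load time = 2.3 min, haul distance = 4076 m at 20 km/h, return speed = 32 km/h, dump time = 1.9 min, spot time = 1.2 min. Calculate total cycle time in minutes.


25.2705 min

Convert haul speed to m/min: 20 * 1000/60 = 333.3333333 m/min
Haul time = 4076 / 333.3333333 = 12.228 min
Convert return speed to m/min: 32 * 1000/60 = 533.3333333 m/min
Return time = 4076 / 533.3333333 = 7.6425 min
Total cycle time:
= 2.3 + 12.228 + 1.9 + 7.6425 + 1.2
= 25.2705 min


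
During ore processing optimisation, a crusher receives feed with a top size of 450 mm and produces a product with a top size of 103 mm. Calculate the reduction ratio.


4.3689

Reduction ratio = feed size / product size
= 450 / 103
= 4.3689


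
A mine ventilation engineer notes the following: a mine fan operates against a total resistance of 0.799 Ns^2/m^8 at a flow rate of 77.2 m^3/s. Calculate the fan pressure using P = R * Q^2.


4761.9122 Pa

Compute Q^2:
Q^2 = 77.2^2 = 5959.84
Compute pressure:
P = R * Q^2 = 0.799 * 5959.84
= 4761.9122 Pa


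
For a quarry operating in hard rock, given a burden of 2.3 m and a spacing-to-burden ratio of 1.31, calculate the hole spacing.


3.013 m

Spacing = burden * ratio
= 2.3 * 1.31
= 3.013 m


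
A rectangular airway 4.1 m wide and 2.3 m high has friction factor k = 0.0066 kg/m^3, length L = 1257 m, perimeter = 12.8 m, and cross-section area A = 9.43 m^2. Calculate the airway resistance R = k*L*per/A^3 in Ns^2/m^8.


Compute the numerator:
k * L * per = 0.0066 * 1257 * 12.8
= 106.19136
Compute the denominator:
A^3 = 9.43^3 = 838.561807
Resistance:
R = 106.19136 / 838.561807
= 0.1266 Ns^2/m^8

0.1266 Ns^2/m^8


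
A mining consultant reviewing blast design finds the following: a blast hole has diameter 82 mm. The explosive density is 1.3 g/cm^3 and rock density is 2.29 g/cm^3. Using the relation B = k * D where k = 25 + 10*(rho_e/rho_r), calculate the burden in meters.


First, compute k:
rho_e / rho_r = 1.3 / 2.29 = 0.5676855895
k = 25 + 10 * 0.5676855895 = 30.6768559
Then, compute burden:
B = k * D / 1000 = 30.6768559 * 82 / 1000
= 2515.502183 / 1000
= 2.5155 m

2.5155 m


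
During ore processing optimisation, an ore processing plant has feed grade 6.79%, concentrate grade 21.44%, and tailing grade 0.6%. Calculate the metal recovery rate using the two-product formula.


93.7881%

Using the two-product formula:
R = 100 * c * (f - t) / (f * (c - t))
Numerator = 100 * 21.44 * (6.79 - 0.6)
= 100 * 21.44 * 6.19
= 13271.36
Denominator = 6.79 * (21.44 - 0.6)
= 6.79 * 20.84
= 141.5036
R = 13271.36 / 141.5036
= 93.7881%


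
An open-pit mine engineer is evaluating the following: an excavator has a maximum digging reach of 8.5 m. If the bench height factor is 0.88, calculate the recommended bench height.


7.48 m

Bench height = reach * factor
= 8.5 * 0.88
= 7.48 m


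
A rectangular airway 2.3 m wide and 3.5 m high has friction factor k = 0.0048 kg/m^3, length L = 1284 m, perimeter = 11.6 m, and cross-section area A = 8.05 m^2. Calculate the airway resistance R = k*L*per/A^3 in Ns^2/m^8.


0.137 Ns^2/m^8

Compute the numerator:
k * L * per = 0.0048 * 1284 * 11.6
= 71.49312
Compute the denominator:
A^3 = 8.05^3 = 521.660125
Resistance:
R = 71.49312 / 521.660125
= 0.137 Ns^2/m^8


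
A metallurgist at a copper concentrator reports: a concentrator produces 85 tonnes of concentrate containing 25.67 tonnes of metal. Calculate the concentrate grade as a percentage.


30.2%

Grade = (metal in concentrate / concentrate mass) * 100
= (25.67 / 85) * 100
= 0.302 * 100
= 30.2%


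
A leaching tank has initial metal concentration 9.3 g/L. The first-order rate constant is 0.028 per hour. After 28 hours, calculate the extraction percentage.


Compute the exponent:
-k * t = -0.028 * 28 = -0.784
Remaining concentration:
C = 9.3 * exp(-0.784)
= 9.3 * 0.4565760496
= 4.246157261 g/L
Extracted = 9.3 - 4.246157261 = 5.053842739 g/L
Extraction % = 5.053842739 / 9.3 * 100
= 54.3424%

54.3424%


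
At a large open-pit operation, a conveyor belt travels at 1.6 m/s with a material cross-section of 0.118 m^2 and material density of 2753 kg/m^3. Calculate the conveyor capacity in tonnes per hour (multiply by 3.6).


Volumetric flow = speed * area
= 1.6 * 0.118 = 0.1888 m^3/s
Mass flow = volumetric * density
= 0.1888 * 2753 = 519.7664 kg/s
Convert to t/h: multiply by 3.6
Capacity = 519.7664 * 3.6
= 1871.159 t/h

1871.159 t/h
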